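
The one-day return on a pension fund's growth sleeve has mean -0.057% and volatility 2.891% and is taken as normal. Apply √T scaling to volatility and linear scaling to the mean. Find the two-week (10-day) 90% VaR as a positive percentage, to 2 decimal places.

At 90%, z = 1.282.
σ_{10d} = 2.891% × √10 = 9.142%; μ_{10d} = 10 × -0.057% = -0.570%.
VaR = −(-0.570%) + 1.282 × 9.142% = 12.290%.

12.29%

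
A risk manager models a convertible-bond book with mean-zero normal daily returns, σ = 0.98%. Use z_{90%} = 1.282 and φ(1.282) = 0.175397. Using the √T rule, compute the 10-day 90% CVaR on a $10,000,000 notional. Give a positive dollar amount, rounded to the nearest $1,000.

$544,000

σ_{10d} = 0.98% × √10 = 3.099%.
ES multiplier = φ(z)/(1−α) = 0.175397/0.1 = 1.754.
ES = 3.099% × 1.754 = 5.436%; on $10,000,000: $543,600.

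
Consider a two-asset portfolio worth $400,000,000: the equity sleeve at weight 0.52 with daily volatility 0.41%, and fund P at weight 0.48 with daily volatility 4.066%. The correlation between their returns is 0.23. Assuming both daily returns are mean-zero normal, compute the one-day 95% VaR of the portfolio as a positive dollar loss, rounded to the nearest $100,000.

σ_p² = 0.52²·0.41² + 0.48²·4.066² + 2·0.23·0.52·0.48·0.41·4.066 = 4.0459 (%²).
σ_p = √4.0459 = 2.011%.
At 95%, z = 1.645.
VaR = 1.645 × 2.011% = 3.308%; on $400,000,000 that is $13,232,000.

$13,200,000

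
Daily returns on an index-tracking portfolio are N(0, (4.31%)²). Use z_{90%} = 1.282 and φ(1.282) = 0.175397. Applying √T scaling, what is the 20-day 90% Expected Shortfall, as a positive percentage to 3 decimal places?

33.808%

σ_{20d} = 4.31% × √20 = 19.275%.
ES multiplier = φ(z)/(1−α) = 0.175397/0.1 = 1.754.
ES = 19.275% × 1.754 = 33.808%.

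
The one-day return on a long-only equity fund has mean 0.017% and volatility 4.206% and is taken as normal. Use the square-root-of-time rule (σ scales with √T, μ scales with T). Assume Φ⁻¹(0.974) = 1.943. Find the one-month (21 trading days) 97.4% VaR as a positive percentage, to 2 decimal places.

σ_{21d} = 4.206% × √21 = 19.274%; μ_{21d} = 21 × 0.017% = 0.357%.
VaR = −(0.357%) + 1.943 × 19.274% = 37.092%.

37.09%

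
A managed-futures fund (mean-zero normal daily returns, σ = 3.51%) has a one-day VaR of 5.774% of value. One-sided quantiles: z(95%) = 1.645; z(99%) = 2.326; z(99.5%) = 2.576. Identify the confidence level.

95%

Implied z = VaR/σ = 5.774 / 3.51 = 1.645.
This matches z(95%) = 1.645.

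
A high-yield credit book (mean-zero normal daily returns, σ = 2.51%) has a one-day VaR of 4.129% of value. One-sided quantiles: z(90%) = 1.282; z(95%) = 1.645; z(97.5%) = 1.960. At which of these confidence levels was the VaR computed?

Implied z = VaR/σ = 4.129 / 2.51 = 1.645.
This matches z(95%) = 1.645.

95%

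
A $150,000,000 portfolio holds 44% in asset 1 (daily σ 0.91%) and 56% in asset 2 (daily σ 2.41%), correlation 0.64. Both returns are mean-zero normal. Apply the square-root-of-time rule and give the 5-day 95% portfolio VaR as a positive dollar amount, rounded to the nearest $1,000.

σ_p = √(0.44²·0.91² + 0.56²·2.41² + 2·0.64·0.44·0.56·0.91·2.41) = 1.635%.
σ_{5d} = 1.635% × √5 = 3.656%.
z(95%) = 1.645.
VaR = 1.645 × 3.656% = 6.014%; on $150,000,000 that is $9,021,000.

$9,021,000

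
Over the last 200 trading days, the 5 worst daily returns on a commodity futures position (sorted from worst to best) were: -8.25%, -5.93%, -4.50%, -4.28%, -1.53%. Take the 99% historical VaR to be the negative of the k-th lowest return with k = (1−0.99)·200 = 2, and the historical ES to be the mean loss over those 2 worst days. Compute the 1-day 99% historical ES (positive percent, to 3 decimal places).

7.090%

The 2 worst returns sum to -14.18%.
ES = −(-14.18%) / 2 = 7.09% ≈ 7.090%.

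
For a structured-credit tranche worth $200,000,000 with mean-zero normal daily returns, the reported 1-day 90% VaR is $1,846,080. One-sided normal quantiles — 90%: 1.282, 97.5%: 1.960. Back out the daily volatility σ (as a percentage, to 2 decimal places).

VaR as a fraction: $1,846,080 / $200,000,000 = 0.923%.
σ = VaR / z = 0.923% / 1.282 = 0.720%.

0.72%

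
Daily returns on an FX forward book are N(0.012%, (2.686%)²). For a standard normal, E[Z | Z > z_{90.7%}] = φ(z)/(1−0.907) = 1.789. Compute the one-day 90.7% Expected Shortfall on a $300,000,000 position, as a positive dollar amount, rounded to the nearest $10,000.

ES = −(0.012%) + 2.686% × 1.789 = 4.793%.
On $300,000,000: 0.04793 × $300,000,000 = $14,379,000.

$14,380,000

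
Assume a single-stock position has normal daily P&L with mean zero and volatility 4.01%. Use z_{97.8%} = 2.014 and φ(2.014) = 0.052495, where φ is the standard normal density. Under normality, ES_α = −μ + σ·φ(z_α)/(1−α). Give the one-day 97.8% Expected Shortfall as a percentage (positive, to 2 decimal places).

9.57%

Tail multiplier: φ(z)/(1−α) = 0.052495 / 0.022 = 2.386.
ES = 4.01% × 2.386 = 9.568%.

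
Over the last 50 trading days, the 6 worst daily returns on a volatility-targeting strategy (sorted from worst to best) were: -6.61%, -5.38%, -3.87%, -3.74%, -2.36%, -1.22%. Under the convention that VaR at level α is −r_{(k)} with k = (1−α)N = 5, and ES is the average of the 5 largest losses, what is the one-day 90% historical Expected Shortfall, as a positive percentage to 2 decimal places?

4.39%

The 5 worst returns sum to -21.96%.
ES = −(-21.96%) / 5 = 4.392% ≈ 4.39%.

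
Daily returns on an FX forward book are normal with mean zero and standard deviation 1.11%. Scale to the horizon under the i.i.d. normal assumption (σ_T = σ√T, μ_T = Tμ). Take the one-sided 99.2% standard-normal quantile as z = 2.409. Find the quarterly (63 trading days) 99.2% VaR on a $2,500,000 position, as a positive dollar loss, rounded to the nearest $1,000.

σ_{63d} = 1.11% × √63 = 8.810%.
VaR = 2.409 × 8.810% = 21.223%.
On $2,500,000: 0.21223 × $2,500,000 = $530,575.

$531,000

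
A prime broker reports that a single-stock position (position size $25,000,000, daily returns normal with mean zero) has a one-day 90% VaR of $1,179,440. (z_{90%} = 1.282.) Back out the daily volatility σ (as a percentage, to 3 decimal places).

VaR as a fraction: $1,179,440 / $25,000,000 = 4.718%.
σ = VaR / z = 4.718% / 1.282 = 3.680%.

3.680%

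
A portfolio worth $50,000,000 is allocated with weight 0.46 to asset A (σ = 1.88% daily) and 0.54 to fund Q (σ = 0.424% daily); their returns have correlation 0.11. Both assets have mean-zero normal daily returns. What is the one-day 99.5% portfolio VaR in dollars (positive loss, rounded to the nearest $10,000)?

σ_p² = 0.46²·1.88² + 0.54²·0.424² + 2·0.11·0.46·0.54·1.88·0.424 = 0.8439 (%²).
σ_p = √0.8439 = 0.919%.
At 99.5%, z = 2.576.
VaR = 2.576 × 0.919% = 2.367%; on $50,000,000 that is $1,183,500.

$1,180,000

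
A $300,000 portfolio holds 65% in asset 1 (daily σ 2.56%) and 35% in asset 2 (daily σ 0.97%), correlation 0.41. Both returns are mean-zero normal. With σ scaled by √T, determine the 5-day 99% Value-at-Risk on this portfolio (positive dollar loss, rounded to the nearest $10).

$28,550

σ_p = √(0.65²·2.56² + 0.35²·0.97² + 2·0.41·0.65·0.35·2.56·0.97) = 1.830%.
σ_{5d} = 1.830% × √5 = 4.092%.
z(99%) = 2.326.
VaR = 2.326 × 4.092% = 9.518%; on $300,000 that is $28,554.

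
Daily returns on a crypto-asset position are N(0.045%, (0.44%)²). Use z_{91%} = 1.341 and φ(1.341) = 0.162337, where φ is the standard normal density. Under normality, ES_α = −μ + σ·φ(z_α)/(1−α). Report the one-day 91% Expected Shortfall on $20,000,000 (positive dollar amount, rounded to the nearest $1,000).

$150,000

Tail multiplier: φ(z)/(1−α) = 0.162337 / 0.09 = 1.804.
ES = −(0.045%) + 0.44% × 1.804 = 0.749%.
On $20,000,000: 0.00749 × $20,000,000 = $149,800.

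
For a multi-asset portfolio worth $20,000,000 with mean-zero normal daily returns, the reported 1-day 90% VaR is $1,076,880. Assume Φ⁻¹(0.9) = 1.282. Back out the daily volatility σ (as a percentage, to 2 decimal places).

VaR as a fraction: $1,076,880 / $20,000,000 = 5.384%.
σ = VaR / z = 5.384% / 1.282 = 4.200%.

4.20%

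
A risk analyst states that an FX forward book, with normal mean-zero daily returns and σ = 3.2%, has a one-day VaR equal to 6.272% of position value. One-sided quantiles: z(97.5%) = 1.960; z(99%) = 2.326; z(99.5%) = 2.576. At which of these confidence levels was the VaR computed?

Implied z = VaR/σ = 6.272 / 3.2 = 1.960.
This matches z(97.5%) = 1.960.

97.5%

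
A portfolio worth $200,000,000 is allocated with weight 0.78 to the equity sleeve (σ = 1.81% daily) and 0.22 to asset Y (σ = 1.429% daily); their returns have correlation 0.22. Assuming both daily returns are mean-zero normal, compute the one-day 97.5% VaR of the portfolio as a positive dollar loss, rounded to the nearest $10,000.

σ_p² = 0.78²·1.81² + 0.22²·1.429² + 2·0.22·0.78·0.22·1.81·1.429 = 2.2873 (%²).
σ_p = √2.2873 = 1.512%.
At 97.5%, z = 1.960.
VaR = 1.960 × 1.512% = 2.964%; on $200,000,000 that is $5,928,000.

$5,930,000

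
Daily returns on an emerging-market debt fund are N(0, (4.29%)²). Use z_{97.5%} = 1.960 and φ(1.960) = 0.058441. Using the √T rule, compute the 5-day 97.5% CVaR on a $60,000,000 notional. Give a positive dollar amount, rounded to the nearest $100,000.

$13,500,000

σ_{5d} = 4.29% × √5 = 9.593%.
ES multiplier = φ(z)/(1−α) = 0.058441/0.025 = 2.338.
ES = 9.593% × 2.338 = 22.428%; on $60,000,000: $13,456,800.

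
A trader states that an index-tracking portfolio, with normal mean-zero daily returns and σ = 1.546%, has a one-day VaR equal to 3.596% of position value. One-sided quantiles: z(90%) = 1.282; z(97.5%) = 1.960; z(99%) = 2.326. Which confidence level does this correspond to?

99%

Implied z = VaR/σ = 3.596 / 1.546 = 2.326.
This matches z(99%) = 2.326.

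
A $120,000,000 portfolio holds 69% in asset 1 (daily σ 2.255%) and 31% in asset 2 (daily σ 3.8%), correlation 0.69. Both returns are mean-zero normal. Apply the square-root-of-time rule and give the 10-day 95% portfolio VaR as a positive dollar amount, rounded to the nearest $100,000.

$15,700,000

σ_p = √(0.69²·2.255² + 0.31²·3.8² + 2·0.69·0.69·0.31·2.255·3.8) = 2.518%.
σ_{10d} = 2.518% × √10 = 7.963%.
z(95%) = 1.645.
VaR = 1.645 × 7.963% = 13.099%; on $120,000,000 that is $15,718,800.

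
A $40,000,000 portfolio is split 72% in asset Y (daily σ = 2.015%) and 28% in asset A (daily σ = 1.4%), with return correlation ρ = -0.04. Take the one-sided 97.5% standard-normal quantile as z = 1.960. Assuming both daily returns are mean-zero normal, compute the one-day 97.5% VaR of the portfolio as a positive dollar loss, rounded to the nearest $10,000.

$1,170,000

σ_p² = 0.72²·2.015² + 0.28²·1.4² + 2·-0.04·0.72·0.28·2.015·1.4 = 2.2130 (%²).
σ_p = √2.2130 = 1.488%.
VaR = 1.960 × 1.488% = 2.916%; on $40,000,000 that is $1,166,400.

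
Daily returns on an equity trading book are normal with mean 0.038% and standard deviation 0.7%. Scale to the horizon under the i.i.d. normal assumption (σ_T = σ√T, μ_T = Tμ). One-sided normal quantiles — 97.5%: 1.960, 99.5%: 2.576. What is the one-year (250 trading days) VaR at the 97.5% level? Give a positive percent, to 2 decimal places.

12.19%

σ_{250d} = 0.7% × √250 = 11.068%; μ_{250d} = 250 × 0.038% = 9.500%.
VaR = −(9.500%) + 1.960 × 11.068% = 12.193%.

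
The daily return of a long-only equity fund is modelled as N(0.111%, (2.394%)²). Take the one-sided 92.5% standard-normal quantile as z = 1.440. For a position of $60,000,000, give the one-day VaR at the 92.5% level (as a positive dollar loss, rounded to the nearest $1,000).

$2,002,000

VaR = −μ + z·σ = −(0.111%) + 1.440 × 2.394% = 3.336%.
On $60,000,000: 0.03336 × $60,000,000 = $2,001,600.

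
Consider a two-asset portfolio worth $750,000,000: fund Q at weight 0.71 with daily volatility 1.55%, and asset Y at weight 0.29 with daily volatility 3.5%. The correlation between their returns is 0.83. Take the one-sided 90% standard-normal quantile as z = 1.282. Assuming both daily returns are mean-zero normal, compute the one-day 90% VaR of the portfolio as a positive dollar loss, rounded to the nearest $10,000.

σ_p² = 0.71²·1.55² + 0.29²·3.5² + 2·0.83·0.71·0.29·1.55·3.5 = 4.0956 (%²).
σ_p = √4.0956 = 2.024%.
VaR = 1.282 × 2.024% = 2.595%; on $750,000,000 that is $19,462,500.

$19,460,000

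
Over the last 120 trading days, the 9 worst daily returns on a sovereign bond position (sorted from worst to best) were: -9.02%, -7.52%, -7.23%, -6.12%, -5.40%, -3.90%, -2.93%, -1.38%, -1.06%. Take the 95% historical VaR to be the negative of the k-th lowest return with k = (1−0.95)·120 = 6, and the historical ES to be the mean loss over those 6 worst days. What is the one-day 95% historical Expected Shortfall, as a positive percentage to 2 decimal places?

6.53%

The 6 worst returns sum to -39.19%.
ES = −(-39.19%) / 6 = 6.5316…% ≈ 6.53%.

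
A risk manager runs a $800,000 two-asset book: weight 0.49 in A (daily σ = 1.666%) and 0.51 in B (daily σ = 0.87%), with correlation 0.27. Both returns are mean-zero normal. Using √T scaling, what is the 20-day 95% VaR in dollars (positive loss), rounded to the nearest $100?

σ_p = √(0.49²·1.666² + 0.51²·0.87² + 2·0.27·0.49·0.51·1.666·0.87) = 1.029%.
σ_{20d} = 1.029% × √20 = 4.602%.
z(95%) = 1.645.
VaR = 1.645 × 4.602% = 7.570%; on $800,000 that is $60,560.

$60,600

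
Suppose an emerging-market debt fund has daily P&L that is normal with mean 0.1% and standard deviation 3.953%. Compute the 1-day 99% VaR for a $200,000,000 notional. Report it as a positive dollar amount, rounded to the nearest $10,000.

At 99% one-sided, z = 2.326.
VaR = −μ + z·σ = −(0.1%) + 2.326 × 3.953% = 9.095%.
On $200,000,000: 0.09095 × $200,000,000 = $18,190,000.

$18,190,000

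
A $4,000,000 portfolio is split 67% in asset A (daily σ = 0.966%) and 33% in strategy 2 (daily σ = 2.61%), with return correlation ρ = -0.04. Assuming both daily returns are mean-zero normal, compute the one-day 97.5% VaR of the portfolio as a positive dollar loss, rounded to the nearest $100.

$82,800

σ_p² = 0.67²·0.966² + 0.33²·2.61² + 2·-0.04·0.67·0.33·0.966·2.61 = 1.1161 (%²).
σ_p = √1.1161 = 1.056%.
At 97.5%, z = 1.960.
VaR = 1.960 × 1.056% = 2.070%; on $4,000,000 that is $82,800.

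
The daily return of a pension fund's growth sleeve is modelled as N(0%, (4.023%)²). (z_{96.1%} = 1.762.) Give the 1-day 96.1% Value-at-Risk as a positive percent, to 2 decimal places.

VaR = z·σ = 1.762 × 4.023% = 7.089%.

7.09%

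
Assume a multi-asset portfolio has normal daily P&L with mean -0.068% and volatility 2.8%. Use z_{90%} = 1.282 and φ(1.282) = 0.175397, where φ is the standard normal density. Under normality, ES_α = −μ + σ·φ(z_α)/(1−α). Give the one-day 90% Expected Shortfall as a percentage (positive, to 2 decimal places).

4.98%

Tail multiplier: φ(z)/(1−α) = 0.175397 / 0.1 = 1.754.
ES = −(-0.068%) + 2.8% × 1.754 = 4.979%.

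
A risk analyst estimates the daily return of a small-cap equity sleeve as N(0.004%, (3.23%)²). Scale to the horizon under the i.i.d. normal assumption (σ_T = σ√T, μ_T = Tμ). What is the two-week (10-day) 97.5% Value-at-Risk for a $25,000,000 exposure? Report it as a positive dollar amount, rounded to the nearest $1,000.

At 97.5%, z = 1.960.
σ_{10d} = 3.23% × √10 = 10.214%; μ_{10d} = 10 × 0.004% = 0.040%.
VaR = −(0.040%) + 1.960 × 10.214% = 19.979%.
On $25,000,000: 0.19979 × $25,000,000 = $4,994,750.

$4,995,000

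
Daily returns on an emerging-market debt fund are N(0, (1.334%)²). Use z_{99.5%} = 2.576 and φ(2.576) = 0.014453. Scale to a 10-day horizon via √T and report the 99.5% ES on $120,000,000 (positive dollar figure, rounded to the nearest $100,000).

σ_{10d} = 1.334% × √10 = 4.218%.
ES multiplier = φ(z)/(1−α) = 0.014453/0.005 = 2.891.
ES = 4.218% × 2.891 = 12.194%; on $120,000,000: $14,632,800.

$14,600,000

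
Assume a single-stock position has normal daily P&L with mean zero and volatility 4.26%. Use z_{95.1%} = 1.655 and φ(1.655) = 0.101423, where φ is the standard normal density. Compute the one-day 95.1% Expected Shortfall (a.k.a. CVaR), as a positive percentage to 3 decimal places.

8.818%

Tail multiplier: φ(z)/(1−α) = 0.101423 / 0.049 = 2.070.
ES = 4.26% × 2.070 = 8.818%.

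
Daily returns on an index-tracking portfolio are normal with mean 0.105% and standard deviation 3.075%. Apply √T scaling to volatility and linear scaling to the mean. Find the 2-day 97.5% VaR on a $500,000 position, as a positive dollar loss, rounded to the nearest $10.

At 97.5%, z = 1.960.
σ_{2d} = 3.075% × √2 = 4.349%; μ_{2d} = 2 × 0.105% = 0.210%.
VaR = −(0.210%) + 1.960 × 4.349% = 8.314%.
On $500,000: 0.08314 × $500,000 = $41,570.

$41,570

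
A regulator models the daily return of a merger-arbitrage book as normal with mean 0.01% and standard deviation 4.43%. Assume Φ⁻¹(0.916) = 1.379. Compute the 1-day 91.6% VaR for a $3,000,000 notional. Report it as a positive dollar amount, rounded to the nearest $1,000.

$183,000

VaR = −μ + z·σ = −(0.01%) + 1.379 × 4.43% = 6.099%.
On $3,000,000: 0.06099 × $3,000,000 = $182,970.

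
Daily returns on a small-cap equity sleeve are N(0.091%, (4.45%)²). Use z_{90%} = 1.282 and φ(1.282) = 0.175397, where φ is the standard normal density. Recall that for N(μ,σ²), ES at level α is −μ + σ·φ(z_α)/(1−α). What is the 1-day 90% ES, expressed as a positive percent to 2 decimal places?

7.71%

Tail multiplier: φ(z)/(1−α) = 0.175397 / 0.1 = 1.754.
ES = −(0.091%) + 4.45% × 1.754 = 7.714%.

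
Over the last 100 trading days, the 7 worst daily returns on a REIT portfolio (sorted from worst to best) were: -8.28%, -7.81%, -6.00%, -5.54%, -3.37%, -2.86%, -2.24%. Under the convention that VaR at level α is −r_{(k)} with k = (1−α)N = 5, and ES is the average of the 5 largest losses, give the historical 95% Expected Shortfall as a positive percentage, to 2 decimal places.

6.20%

The 5 worst returns sum to -31.00%.
ES = −(-31.00%) / 5 = 6.2% ≈ 6.20%.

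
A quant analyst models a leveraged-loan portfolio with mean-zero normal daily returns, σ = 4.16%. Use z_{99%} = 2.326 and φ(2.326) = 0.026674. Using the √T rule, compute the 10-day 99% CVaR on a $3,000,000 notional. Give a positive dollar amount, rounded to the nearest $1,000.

σ_{10d} = 4.16% × √10 = 13.155%.
ES multiplier = φ(z)/(1−α) = 0.026674/0.01 = 2.667.
ES = 13.155% × 2.667 = 35.084%; on $3,000,000: $1,052,520.

$1,053,000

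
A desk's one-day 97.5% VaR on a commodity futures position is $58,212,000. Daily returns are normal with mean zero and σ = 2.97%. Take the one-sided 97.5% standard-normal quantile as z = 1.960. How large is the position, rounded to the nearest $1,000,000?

VaR as a fraction of value: z·σ = 1.960 × 2.97% = 5.8212%.
Position = $58,212,000 / 0.058212 = $1,000,000,000.

$1,000,000,000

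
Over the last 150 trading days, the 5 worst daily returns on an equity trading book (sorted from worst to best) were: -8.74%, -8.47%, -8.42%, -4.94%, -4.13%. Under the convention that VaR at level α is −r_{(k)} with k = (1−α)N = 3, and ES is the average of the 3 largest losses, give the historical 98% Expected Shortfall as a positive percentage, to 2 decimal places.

The 3 worst returns sum to -25.63%.
ES = −(-25.63%) / 3 = 8.5433…% ≈ 8.54%.

8.54%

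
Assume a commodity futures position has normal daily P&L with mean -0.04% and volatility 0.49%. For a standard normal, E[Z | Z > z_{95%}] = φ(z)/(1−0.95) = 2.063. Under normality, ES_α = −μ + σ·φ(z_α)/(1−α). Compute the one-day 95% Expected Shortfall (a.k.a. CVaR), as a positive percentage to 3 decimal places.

ES = −(-0.04%) + 0.49% × 2.063 = 1.051%.

1.051%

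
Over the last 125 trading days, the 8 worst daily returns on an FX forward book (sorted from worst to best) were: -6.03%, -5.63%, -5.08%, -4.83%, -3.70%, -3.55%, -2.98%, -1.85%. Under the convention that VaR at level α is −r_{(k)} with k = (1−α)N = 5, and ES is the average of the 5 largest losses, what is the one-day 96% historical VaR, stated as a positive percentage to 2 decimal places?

k = 5; the 5th lowest return is -3.70%, so VaR = 3.70%.

3.70%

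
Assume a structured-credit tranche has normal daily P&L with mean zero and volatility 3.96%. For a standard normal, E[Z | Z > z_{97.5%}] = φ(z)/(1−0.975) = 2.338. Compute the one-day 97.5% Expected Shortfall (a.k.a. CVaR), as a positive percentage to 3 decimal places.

ES = 3.96% × 2.338 = 9.258%.

9.258%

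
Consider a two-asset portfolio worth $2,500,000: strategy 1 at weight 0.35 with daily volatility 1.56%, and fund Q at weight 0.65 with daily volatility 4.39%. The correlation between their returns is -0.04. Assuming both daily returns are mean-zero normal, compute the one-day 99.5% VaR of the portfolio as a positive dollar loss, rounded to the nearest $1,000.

$186,000

σ_p² = 0.35²·1.56² + 0.65²·4.39² + 2·-0.04·0.35·0.65·1.56·4.39 = 8.3159 (%²).
σ_p = √8.3159 = 2.884%.
At 99.5%, z = 2.576.
VaR = 2.576 × 2.884% = 7.429%; on $2,500,000 that is $185,725.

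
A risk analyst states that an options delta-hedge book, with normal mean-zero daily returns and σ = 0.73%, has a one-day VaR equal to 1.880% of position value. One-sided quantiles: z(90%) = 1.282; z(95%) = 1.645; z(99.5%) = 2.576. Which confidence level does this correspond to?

Implied z = VaR/σ = 1.880 / 0.73 = 2.575.
This matches z(99.5%) = 2.576.

99.5%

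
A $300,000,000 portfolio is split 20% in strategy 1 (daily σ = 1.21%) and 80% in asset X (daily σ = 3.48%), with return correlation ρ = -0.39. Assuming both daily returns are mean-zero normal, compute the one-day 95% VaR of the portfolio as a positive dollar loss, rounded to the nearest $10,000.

σ_p² = 0.2²·1.21² + 0.8²·3.48² + 2·-0.39·0.2·0.8·1.21·3.48 = 7.2837 (%²).
σ_p = √7.2837 = 2.699%.
At 95%, z = 1.645.
VaR = 1.645 × 2.699% = 4.440%; on $300,000,000 that is $13,320,000.

$13,320,000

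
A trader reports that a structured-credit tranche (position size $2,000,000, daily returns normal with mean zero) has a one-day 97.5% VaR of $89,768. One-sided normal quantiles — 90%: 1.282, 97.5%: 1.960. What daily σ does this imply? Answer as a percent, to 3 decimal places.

VaR as a fraction: $89,768 / $2,000,000 = 4.488%.
σ = VaR / z = 4.488% / 1.960 = 2.290%.

2.290%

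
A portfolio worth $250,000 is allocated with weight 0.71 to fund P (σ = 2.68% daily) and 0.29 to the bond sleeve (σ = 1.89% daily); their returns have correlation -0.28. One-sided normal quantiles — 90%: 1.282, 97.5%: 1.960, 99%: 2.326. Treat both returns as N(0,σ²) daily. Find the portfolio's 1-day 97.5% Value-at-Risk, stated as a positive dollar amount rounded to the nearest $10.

σ_p² = 0.71²·2.68² + 0.29²·1.89² + 2·-0.28·0.71·0.29·2.68·1.89 = 3.3370 (%²).
σ_p = √3.3370 = 1.827%.
VaR = 1.960 × 1.827% = 3.581%; on $250,000 that is $8,952.

$8,950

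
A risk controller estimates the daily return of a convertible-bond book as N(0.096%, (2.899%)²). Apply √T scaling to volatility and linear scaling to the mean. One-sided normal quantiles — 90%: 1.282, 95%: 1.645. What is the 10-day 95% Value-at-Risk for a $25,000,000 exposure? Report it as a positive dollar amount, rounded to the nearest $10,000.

$3,530,000

σ_{10d} = 2.899% × √10 = 9.167%; μ_{10d} = 10 × 0.096% = 0.960%.
VaR = −(0.960%) + 1.645 × 9.167% = 14.120%.
On $25,000,000: 0.14120 × $25,000,000 = $3,530,000.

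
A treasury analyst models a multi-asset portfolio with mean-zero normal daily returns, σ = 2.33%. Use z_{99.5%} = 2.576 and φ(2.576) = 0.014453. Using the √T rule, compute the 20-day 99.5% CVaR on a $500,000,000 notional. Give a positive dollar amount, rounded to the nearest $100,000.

σ_{20d} = 2.33% × √20 = 10.420%.
ES multiplier = φ(z)/(1−α) = 0.014453/0.005 = 2.891.
ES = 10.420% × 2.891 = 30.124%; on $500,000,000: $150,620,000.

$150,600,000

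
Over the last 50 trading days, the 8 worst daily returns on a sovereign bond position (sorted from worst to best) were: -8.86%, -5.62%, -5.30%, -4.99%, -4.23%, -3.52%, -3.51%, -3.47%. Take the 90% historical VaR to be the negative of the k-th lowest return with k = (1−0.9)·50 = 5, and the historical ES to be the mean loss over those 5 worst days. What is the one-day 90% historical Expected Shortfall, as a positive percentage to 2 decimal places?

5.80%

The 5 worst returns sum to -29.00%.
ES = −(-29.00%) / 5 = 5.8% ≈ 5.80%.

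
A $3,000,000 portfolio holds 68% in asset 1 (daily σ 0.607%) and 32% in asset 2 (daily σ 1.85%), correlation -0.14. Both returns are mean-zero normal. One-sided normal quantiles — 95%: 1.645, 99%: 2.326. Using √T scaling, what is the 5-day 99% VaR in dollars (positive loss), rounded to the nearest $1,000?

σ_p = √(0.68²·0.607² + 0.32²·1.85² + 2·-0.14·0.68·0.32·0.607·1.85) = 0.673%.
σ_{5d} = 0.673% × √5 = 1.505%.
VaR = 2.326 × 1.505% = 3.501%; on $3,000,000 that is $105,030.

$105,000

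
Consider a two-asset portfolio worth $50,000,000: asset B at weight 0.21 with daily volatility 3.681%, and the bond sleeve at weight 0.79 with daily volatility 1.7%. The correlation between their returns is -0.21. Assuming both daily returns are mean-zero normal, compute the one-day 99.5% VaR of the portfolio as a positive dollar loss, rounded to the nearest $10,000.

$1,810,000

σ_p² = 0.21²·3.681² + 0.79²·1.7² + 2·-0.21·0.21·0.79·3.681·1.7 = 1.9652 (%²).
σ_p = √1.9652 = 1.402%.
At 99.5%, z = 2.576.
VaR = 2.576 × 1.402% = 3.612%; on $50,000,000 that is $1,806,000.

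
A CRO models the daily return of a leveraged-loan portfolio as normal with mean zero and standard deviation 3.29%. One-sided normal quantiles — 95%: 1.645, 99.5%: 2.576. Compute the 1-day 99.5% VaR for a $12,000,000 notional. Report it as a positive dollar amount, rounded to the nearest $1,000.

VaR = z·σ = 2.576 × 3.29% = 8.475%.
On $12,000,000: 0.08475 × $12,000,000 = $1,017,000.

$1,017,000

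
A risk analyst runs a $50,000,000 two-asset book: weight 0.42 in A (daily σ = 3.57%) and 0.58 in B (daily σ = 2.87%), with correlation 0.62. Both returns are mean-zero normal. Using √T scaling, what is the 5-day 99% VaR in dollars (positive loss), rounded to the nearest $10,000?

$7,410,000

σ_p = √(0.42²·3.57² + 0.58²·2.87² + 2·0.62·0.42·0.58·3.57·2.87) = 2.849%.
σ_{5d} = 2.849% × √5 = 6.371%.
z(99%) = 2.326.
VaR = 2.326 × 6.371% = 14.819%; on $50,000,000 that is $7,409,500.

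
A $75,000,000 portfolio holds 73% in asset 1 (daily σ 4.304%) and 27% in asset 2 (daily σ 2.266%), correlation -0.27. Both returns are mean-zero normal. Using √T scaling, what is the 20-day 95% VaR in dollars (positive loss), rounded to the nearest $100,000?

σ_p = √(0.73²·4.304² + 0.27²·2.266² + 2·-0.27·0.73·0.27·4.304·2.266) = 3.034%.
σ_{20d} = 3.034% × √20 = 13.568%.
z(95%) = 1.645.
VaR = 1.645 × 13.568% = 22.319%; on $75,000,000 that is $16,739,250.

$16,700,000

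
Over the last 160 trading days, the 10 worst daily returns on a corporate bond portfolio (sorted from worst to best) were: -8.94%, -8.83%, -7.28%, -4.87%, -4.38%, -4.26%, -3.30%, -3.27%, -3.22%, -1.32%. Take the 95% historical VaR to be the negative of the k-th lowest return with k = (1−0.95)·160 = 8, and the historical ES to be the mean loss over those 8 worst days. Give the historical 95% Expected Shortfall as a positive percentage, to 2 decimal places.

The 8 worst returns sum to -45.13%.
ES = −(-45.13%) / 8 = 5.64125% ≈ 5.64%.

5.64%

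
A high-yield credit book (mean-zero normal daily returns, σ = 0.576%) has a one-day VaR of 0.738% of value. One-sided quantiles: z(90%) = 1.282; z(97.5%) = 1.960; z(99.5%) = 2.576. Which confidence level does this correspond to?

Implied z = VaR/σ = 0.738 / 0.576 = 1.281.
This matches z(90%) = 1.282.

90%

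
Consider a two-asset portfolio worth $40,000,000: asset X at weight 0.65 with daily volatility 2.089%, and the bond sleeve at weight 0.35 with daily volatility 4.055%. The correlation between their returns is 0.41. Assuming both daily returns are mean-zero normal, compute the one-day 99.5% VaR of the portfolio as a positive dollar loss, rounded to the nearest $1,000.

σ_p² = 0.65²·2.089² + 0.35²·4.055² + 2·0.41·0.65·0.35·2.089·4.055 = 5.4383 (%²).
σ_p = √5.4383 = 2.332%.
At 99.5%, z = 2.576.
VaR = 2.576 × 2.332% = 6.007%; on $40,000,000 that is $2,402,800.

$2,403,000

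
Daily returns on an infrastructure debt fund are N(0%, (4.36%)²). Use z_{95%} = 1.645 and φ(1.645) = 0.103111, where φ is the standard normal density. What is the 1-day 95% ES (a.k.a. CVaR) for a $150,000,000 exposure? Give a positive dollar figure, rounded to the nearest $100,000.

$13,500,000

Tail multiplier: φ(z)/(1−α) = 0.103111 / 0.05 = 2.062.
ES = 4.36% × 2.062 = 8.990%.
On $150,000,000: 0.08990 × $150,000,000 = $13,485,000.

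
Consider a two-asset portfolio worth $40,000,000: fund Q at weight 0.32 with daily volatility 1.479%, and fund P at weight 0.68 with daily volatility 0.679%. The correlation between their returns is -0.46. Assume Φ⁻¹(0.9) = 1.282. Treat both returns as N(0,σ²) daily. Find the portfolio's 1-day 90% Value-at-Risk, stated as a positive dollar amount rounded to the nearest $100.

σ_p² = 0.32²·1.479² + 0.68²·0.679² + 2·-0.46·0.32·0.68·1.479·0.679 = 0.2361 (%²).
σ_p = √0.2361 = 0.486%.
VaR = 1.282 × 0.486% = 0.623%; on $40,000,000 that is $249,200.

$249,200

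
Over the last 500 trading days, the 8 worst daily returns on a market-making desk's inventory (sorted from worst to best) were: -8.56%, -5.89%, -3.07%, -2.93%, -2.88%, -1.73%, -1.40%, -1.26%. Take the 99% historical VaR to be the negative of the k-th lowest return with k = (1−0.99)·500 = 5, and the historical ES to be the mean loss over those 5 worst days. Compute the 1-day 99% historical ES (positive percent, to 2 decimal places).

4.67%

The 5 worst returns sum to -23.33%.
ES = −(-23.33%) / 5 = 4.666% ≈ 4.67%.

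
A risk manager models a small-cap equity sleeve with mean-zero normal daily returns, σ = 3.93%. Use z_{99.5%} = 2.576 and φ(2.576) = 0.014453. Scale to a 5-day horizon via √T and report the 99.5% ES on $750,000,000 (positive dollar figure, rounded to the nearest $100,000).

σ_{5d} = 3.93% × √5 = 8.788%.
ES multiplier = φ(z)/(1−α) = 0.014453/0.005 = 2.891.
ES = 8.788% × 2.891 = 25.406%; on $750,000,000: $190,545,000.

$190,500,000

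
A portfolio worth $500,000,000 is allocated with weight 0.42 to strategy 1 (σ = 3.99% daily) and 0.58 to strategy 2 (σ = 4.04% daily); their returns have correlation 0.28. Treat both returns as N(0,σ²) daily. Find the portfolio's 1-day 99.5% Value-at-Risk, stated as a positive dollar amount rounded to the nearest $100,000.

σ_p² = 0.42²·3.99² + 0.58²·4.04² + 2·0.28·0.42·0.58·3.99·4.04 = 10.4979 (%²).
σ_p = √10.4979 = 3.240%.
At 99.5%, z = 2.576.
VaR = 2.576 × 3.240% = 8.346%; on $500,000,000 that is $41,730,000.

$41,700,000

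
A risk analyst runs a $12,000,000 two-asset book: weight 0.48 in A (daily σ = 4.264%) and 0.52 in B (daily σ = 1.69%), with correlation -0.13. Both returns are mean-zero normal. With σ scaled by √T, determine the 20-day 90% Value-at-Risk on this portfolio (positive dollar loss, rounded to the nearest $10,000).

$1,460,000

σ_p = √(0.48²·4.264² + 0.52²·1.69² + 2·-0.13·0.48·0.52·4.264·1.69) = 2.120%.
σ_{20d} = 2.120% × √20 = 9.481%.
z(90%) = 1.282.
VaR = 1.282 × 9.481% = 12.155%; on $12,000,000 that is $1,458,600.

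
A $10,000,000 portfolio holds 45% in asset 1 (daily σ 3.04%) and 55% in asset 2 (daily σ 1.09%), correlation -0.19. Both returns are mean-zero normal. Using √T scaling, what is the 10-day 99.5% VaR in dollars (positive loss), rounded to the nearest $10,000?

σ_p = √(0.45²·3.04² + 0.55²·1.09² + 2·-0.19·0.45·0.55·3.04·1.09) = 1.385%.
σ_{10d} = 1.385% × √10 = 4.380%.
z(99.5%) = 2.576.
VaR = 2.576 × 4.380% = 11.283%; on $10,000,000 that is $1,128,300.

$1,130,000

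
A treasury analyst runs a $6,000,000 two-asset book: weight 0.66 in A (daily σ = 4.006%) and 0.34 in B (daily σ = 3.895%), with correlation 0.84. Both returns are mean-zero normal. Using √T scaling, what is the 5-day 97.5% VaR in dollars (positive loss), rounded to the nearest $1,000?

$1,006,000

σ_p = √(0.66²·4.006² + 0.34²·3.895² + 2·0.84·0.66·0.34·4.006·3.895) = 3.824%.
σ_{5d} = 3.824% × √5 = 8.551%.
z(97.5%) = 1.960.
VaR = 1.960 × 8.551% = 16.760%; on $6,000,000 that is $1,005,600.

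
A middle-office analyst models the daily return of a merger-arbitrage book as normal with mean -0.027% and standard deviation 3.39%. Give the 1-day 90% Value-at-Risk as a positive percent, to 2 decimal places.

At 90% one-sided, z = 1.282.
VaR = −μ + z·σ = −(-0.027%) + 1.282 × 3.39% = 4.373%.

4.37%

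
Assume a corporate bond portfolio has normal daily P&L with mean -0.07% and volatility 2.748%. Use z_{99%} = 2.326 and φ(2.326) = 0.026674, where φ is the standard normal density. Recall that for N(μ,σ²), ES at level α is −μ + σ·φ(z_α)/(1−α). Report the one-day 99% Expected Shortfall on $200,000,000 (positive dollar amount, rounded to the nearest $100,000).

$14,800,000

Tail multiplier: φ(z)/(1−α) = 0.026674 / 0.01 = 2.667.
ES = −(-0.07%) + 2.748% × 2.667 = 7.399%.
On $200,000,000: 0.07399 × $200,000,000 = $14,798,000.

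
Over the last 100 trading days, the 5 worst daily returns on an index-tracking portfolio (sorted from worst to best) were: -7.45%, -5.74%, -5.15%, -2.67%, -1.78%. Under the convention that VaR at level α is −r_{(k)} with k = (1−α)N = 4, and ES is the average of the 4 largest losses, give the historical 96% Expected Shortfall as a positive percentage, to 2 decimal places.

The 4 worst returns sum to -21.01%.
ES = −(-21.01%) / 4 = 5.2525% ≈ 5.25%.

5.25%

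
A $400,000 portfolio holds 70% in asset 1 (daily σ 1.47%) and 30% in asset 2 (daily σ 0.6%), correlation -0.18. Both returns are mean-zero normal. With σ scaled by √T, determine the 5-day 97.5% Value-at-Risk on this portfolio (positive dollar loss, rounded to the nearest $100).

σ_p = √(0.7²·1.47² + 0.3²·0.6² + 2·-0.18·0.7·0.3·1.47·0.6) = 1.012%.
σ_{5d} = 1.012% × √5 = 2.263%.
z(97.5%) = 1.960.
VaR = 1.960 × 2.263% = 4.435%; on $400,000 that is $17,740.

$17,700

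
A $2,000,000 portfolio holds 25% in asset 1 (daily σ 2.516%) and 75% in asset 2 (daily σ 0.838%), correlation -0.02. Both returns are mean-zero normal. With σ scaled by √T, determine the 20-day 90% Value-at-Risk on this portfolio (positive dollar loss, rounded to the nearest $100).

σ_p = √(0.25²·2.516² + 0.75²·0.838² + 2·-0.02·0.25·0.75·2.516·0.838) = 0.880%.
σ_{20d} = 0.880% × √20 = 3.935%.
z(90%) = 1.282.
VaR = 1.282 × 3.935% = 5.045%; on $2,000,000 that is $100,900.

$100,900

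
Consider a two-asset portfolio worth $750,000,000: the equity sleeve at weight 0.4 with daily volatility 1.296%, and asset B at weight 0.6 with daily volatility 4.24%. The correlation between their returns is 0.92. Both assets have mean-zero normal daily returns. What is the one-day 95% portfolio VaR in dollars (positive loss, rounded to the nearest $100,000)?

$37,400,000

σ_p² = 0.4²·1.296² + 0.6²·4.24² + 2·0.92·0.4·0.6·1.296·4.24 = 9.1673 (%²).
σ_p = √9.1673 = 3.028%.
At 95%, z = 1.645.
VaR = 1.645 × 3.028% = 4.981%; on $750,000,000 that is $37,357,500.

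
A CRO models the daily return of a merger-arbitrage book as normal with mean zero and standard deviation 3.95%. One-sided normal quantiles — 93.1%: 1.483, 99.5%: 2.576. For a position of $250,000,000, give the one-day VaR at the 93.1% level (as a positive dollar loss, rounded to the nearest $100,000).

$14,600,000

VaR = z·σ = 1.483 × 3.95% = 5.858%.
On $250,000,000: 0.05858 × $250,000,000 = $14,645,000.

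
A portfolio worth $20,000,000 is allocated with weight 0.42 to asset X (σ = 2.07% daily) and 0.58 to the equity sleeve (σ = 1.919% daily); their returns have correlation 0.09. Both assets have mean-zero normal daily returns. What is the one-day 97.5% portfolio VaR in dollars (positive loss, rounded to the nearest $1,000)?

$577,000

σ_p² = 0.42²·2.07² + 0.58²·1.919² + 2·0.09·0.42·0.58·2.07·1.919 = 2.1688 (%²).
σ_p = √2.1688 = 1.473%.
At 97.5%, z = 1.960.
VaR = 1.960 × 1.473% = 2.887%; on $20,000,000 that is $577,400.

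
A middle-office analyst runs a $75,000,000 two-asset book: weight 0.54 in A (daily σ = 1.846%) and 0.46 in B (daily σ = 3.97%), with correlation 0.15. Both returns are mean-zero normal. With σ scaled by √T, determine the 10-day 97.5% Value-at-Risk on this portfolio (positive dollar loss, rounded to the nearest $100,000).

σ_p = √(0.54²·1.846² + 0.46²·3.97² + 2·0.15·0.54·0.46·1.846·3.97) = 2.208%.
σ_{10d} = 2.208% × √10 = 6.982%.
z(97.5%) = 1.960.
VaR = 1.960 × 6.982% = 13.685%; on $75,000,000 that is $10,263,750.

$10,300,000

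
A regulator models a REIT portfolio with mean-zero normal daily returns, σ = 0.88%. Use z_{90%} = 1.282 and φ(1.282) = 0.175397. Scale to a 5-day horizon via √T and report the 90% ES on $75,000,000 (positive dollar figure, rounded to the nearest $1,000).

$2,589,000

σ_{5d} = 0.88% × √5 = 1.968%.
ES multiplier = φ(z)/(1−α) = 0.175397/0.1 = 1.754.
ES = 1.968% × 1.754 = 3.452%; on $75,000,000: $2,589,000.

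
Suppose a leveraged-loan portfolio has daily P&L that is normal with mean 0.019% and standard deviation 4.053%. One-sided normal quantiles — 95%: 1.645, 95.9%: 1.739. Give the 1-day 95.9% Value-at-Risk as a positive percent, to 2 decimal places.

VaR = −μ + z·σ = −(0.019%) + 1.739 × 4.053% = 7.029%.

7.03%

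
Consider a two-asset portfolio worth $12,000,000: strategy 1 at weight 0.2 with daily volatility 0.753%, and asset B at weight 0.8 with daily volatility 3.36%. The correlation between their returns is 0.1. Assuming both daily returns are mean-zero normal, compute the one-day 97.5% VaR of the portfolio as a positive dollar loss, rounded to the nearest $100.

σ_p² = 0.2²·0.753² + 0.8²·3.36² + 2·0.1·0.2·0.8·0.753·3.36 = 7.3290 (%²).
σ_p = √7.3290 = 2.707%.
At 97.5%, z = 1.960.
VaR = 1.960 × 2.707% = 5.306%; on $12,000,000 that is $636,720.

$636,700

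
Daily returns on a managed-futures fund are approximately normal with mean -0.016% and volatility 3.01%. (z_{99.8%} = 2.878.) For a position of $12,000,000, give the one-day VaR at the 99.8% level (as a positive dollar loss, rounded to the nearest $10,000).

$1,040,000

VaR = −μ + z·σ = −(-0.016%) + 2.878 × 3.01% = 8.679%.
On $12,000,000: 0.08679 × $12,000,000 = $1,041,480.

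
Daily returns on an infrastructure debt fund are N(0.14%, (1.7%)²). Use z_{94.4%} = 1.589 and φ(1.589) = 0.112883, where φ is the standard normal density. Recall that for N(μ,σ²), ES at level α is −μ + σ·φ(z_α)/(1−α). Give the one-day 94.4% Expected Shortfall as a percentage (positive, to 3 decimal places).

Tail multiplier: φ(z)/(1−α) = 0.112883 / 0.056 = 2.016.
ES = −(0.14%) + 1.7% × 2.016 = 3.287%.

3.287%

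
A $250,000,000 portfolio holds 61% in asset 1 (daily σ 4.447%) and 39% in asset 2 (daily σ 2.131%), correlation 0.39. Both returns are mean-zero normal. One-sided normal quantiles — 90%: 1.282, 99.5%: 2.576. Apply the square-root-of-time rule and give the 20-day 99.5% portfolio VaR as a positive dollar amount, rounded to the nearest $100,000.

σ_p = √(0.61²·4.447² + 0.39²·2.131² + 2·0.39·0.61·0.39·4.447·2.131) = 3.132%.
σ_{20d} = 3.132% × √20 = 14.007%.
VaR = 2.576 × 14.007% = 36.082%; on $250,000,000 that is $90,205,000.

$90,200,000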